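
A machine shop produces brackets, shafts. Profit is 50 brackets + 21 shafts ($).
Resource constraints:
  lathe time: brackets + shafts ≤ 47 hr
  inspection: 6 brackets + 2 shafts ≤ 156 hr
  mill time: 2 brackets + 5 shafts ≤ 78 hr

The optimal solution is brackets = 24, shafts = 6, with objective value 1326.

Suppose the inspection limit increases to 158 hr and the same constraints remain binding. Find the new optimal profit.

Check each constraint at x*: lathe time 30/47 (slack 17); inspection 156/156 (tight); mill time 78/78 (tight).
Since lathe time is not tight, its dual is 0.
Dual feasibility on the basic columns requires 6·y_inspection + 2·y_mill time = 50, 2·y_inspection + 5·y_mill time = 21.
Solving: y_inspection = 8, y_mill time = 1.
Δz = y_inspection·Δb = 8 × (2) = 16, so new z* = 1326 + 16 = 1342.

1342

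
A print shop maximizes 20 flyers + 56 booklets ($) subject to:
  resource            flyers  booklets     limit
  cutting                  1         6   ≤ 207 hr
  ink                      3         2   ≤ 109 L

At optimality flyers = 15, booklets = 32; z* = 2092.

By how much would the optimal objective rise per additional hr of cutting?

8

Both cutting and ink are binding at x*.
From A_Bᵀ y = c: 1·y_cutting + 3·y_ink = 20; 6·y_cutting + 2·y_ink = 56.
This yields shadow prices y_cutting = 8, y_ink = 4.
Shadow price of cutting = 8.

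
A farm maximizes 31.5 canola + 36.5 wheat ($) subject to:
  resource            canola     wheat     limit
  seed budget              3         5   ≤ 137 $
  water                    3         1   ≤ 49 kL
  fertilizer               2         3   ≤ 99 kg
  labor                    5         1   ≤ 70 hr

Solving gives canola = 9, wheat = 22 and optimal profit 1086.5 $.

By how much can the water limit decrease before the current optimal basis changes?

Binding constraints: seed budget, water. The basis is B = [[3,5],[3,1]] with det -12.
Per unit decrease in water, x* moves by d = (-0.4167, 0.25).
The basis stays optimal until canola reaches 0; allowable decrease = 21.6 kL.

21.6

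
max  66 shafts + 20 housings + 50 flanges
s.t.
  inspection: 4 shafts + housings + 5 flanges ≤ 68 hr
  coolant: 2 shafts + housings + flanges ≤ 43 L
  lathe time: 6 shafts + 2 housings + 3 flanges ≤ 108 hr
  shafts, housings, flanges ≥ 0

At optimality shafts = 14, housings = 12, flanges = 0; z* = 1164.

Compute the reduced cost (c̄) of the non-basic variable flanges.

-1

Check each constraint at x*: inspection 68/68 (tight); coolant 40/43 (slack 3); lathe time 108/108 (tight).
Slack constraints have shadow price 0 (complementary slackness).
Dual feasibility on the basic columns requires 4·y_inspection + 6·y_lathe time = 66, 1·y_inspection + 2·y_lathe time = 20.
→ y_inspection = 6 and y_lathe time = 7.
Reduced cost of flanges: c₃ − yᵀa₃ = 50 − (6·5 + 7·3) = 50 − 51 = -1.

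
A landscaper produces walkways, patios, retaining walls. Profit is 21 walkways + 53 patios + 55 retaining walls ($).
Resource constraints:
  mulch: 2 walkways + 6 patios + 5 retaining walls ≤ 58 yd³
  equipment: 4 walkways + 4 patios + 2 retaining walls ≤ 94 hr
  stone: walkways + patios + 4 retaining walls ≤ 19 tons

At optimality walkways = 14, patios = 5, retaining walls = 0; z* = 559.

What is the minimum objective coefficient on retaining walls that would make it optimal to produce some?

60

Binding: mulch and stone. Non-binding: equipment (18 unused).
Slack constraints have shadow price 0 (complementary slackness).
Dual feasibility on the basic columns requires 2·y_mulch + 1·y_stone = 21, 6·y_mulch + 1·y_stone = 53.
→ y_mulch = 8 and y_stone = 5.
retaining walls enters the basis when its profit ≥ yᵀa₃ = 8·5 + 5·4 = 60.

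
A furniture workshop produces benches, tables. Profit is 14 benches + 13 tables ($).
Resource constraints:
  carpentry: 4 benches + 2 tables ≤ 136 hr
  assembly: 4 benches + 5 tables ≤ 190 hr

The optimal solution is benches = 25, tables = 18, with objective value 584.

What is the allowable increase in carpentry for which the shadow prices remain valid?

Binding constraints: carpentry, assembly. The basis is B = [[4,2],[4,5]] with det 12.
Per unit increase in carpentry, x* moves by d = (0.4167, -0.3333).
The basis stays optimal until tables reaches 0; allowable increase = 54 hr.

54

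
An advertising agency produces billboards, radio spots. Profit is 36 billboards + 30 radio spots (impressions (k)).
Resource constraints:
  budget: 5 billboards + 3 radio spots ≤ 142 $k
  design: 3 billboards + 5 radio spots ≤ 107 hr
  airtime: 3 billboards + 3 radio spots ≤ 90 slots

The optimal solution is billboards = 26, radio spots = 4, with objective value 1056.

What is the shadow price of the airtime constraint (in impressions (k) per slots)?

7

At the optimum: budget uses 142 of 142 (binding); design uses 98 of 107 (slack = 9); airtime uses 90 of 90 (binding).
Since design is not tight, its dual is 0.
The binding rows give the dual system: 5·y_budget + 3·y_airtime = 36 and 3·y_budget + 3·y_airtime = 30.
→ y_budget = 3 and y_airtime = 7.
Shadow price of airtime = 7.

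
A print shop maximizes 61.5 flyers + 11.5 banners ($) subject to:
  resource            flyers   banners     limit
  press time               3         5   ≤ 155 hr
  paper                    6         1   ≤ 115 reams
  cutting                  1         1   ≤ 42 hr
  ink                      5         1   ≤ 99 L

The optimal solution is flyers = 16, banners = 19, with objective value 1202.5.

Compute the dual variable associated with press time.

0

Binding: paper and ink. Non-binding: press time (12 unused), cutting (7 unused).
By complementary slackness, y = 0 for the non-binding constraints.
From A_Bᵀ y = c: 6·y_paper + 5·y_ink = 61.5; 1·y_paper + 1·y_ink = 11.5.
→ y_paper = 4 and y_ink = 7.5.
Shadow price of press time = 0.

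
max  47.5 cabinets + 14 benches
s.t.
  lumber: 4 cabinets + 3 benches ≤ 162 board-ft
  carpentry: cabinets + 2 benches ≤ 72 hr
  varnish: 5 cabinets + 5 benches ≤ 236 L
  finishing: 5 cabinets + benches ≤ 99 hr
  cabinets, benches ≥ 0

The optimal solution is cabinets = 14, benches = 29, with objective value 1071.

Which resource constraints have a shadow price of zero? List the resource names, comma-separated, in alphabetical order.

lumber: 143/162 (slack 19)
carpentry: 72/72 (binding)
varnish: 215/236 (slack 21)
finishing: 99/99 (binding)
By complementary slackness, a constraint with positive slack has shadow price 0 → lumber, varnish.

lumber, varnish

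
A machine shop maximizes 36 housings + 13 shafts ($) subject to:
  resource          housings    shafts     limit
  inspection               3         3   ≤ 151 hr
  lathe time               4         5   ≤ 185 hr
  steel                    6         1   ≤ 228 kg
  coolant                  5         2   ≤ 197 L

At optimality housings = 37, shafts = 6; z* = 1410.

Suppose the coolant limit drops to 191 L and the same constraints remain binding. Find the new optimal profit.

1374

At the optimum: inspection uses 129 of 151 (slack = 22); lathe time uses 178 of 185 (slack = 7); steel uses 228 of 228 (binding); coolant uses 197 of 197 (binding).
Slack constraints have shadow price 0 (complementary slackness).
Dual feasibility on the basic columns requires 6·y_steel + 5·y_coolant = 36, 1·y_steel + 2·y_coolant = 13.
Solving: y_steel = 1, y_coolant = 6.
Δz = y_coolant·Δb = 6 × (-6) = -36, so new z* = 1410 − 36 = 1374.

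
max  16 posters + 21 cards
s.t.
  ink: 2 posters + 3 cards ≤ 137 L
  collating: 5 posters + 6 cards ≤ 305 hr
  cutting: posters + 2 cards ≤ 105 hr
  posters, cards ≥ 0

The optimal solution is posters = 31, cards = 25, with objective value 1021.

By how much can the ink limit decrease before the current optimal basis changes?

15

Binding constraints: ink, collating. The basis is B = [[2,3],[5,6]] with det -3.
Per unit decrease in ink, x* moves by d = (2, -1.6667).
The basis stays optimal until cards reaches 0; allowable decrease = 15 L.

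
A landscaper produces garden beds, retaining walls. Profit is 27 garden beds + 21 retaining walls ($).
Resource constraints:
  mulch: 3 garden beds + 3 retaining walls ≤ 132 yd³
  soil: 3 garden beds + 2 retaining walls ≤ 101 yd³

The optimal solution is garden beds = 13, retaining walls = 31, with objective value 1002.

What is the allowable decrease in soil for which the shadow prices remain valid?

13

Binding constraints: mulch, soil. The basis is B = [[3,3],[3,2]] with det -3.
Per unit decrease in soil, x* moves by d = (-1, 1).
The basis stays optimal until garden beds reaches 0; allowable decrease = 13 yd³.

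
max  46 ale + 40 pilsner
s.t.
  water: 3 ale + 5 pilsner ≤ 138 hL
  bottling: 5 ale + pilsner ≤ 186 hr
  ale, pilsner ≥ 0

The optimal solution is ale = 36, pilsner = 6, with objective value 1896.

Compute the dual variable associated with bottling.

5

Check each constraint at x*: water 138/138 (tight); bottling 186/186 (tight).
The binding rows give the dual system: 3·y_water + 5·y_bottling = 46 and 5·y_water + 1·y_bottling = 40.
This yields shadow prices y_water = 7, y_bottling = 5.
Shadow price of bottling = 5.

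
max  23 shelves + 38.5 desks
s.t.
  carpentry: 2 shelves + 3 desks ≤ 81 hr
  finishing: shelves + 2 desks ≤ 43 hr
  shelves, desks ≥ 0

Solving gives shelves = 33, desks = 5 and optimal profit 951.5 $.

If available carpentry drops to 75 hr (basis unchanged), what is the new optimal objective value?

At the optimum: carpentry uses 81 of 81 (binding); finishing uses 43 of 43 (binding).
The binding rows give the dual system: 2·y_carpentry + 1·y_finishing = 23 and 3·y_carpentry + 2·y_finishing = 38.5.
→ y_carpentry = 7.5 and y_finishing = 8.
Δz = y_carpentry·Δb = 7.5 × (-6) = -45, so new z* = 951.5 − 45 = 906.5.

906.5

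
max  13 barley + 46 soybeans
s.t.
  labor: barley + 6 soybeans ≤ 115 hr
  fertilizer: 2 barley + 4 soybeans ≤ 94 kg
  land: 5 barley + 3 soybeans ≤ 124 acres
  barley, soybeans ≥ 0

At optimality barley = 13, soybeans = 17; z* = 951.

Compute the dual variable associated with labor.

Binding: labor and fertilizer. Non-binding: land (8 unused).
Since land is not tight, its dual is 0.
Dual feasibility on the basic columns requires 1·y_labor + 2·y_fertilizer = 13, 6·y_labor + 4·y_fertilizer = 46.
→ y_labor = 5 and y_fertilizer = 4.
Shadow price of labor = 5.

5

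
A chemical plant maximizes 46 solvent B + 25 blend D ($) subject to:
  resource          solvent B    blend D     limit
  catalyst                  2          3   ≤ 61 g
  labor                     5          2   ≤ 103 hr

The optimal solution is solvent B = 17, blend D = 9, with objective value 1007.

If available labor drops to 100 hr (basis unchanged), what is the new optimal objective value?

Both catalyst and labor are binding at x*.
The binding rows give the dual system: 2·y_catalyst + 5·y_labor = 46 and 3·y_catalyst + 2·y_labor = 25.
Solving: y_catalyst = 3, y_labor = 8.
Δz = y_labor·Δb = 8 × (-3) = -24, so new z* = 1007 − 24 = 983.

983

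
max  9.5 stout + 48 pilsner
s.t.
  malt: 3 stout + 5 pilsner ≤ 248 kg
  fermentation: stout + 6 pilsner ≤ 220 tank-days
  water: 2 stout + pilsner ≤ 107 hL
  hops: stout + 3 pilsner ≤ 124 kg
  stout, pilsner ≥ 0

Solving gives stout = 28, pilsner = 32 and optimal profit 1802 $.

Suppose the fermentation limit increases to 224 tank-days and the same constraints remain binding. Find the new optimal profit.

Check each constraint at x*: malt 244/248 (slack 4); fermentation 220/220 (tight); water 88/107 (slack 19); hops 124/124 (tight).
Slack constraints have shadow price 0 (complementary slackness).
From A_Bᵀ y = c: 1·y_fermentation + 1·y_hops = 9.5; 6·y_fermentation + 3·y_hops = 48.
Solving: y_fermentation = 6.5, y_hops = 3.
Δz = y_fermentation·Δb = 6.5 × (4) = 26, so new z* = 1802 + 26 = 1828.

1828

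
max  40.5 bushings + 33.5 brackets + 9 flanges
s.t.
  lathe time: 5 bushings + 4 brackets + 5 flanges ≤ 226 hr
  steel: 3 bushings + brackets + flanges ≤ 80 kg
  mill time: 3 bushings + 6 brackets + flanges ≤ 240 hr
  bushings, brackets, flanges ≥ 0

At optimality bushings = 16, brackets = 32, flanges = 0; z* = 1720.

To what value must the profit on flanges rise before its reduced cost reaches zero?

13.5

At the optimum: lathe time uses 208 of 226 (slack = 18); steel uses 80 of 80 (binding); mill time uses 240 of 240 (binding).
By complementary slackness, y = 0 for the non-binding constraint.
Dual feasibility on the basic columns requires 3·y_steel + 3·y_mill time = 40.5, 1·y_steel + 6·y_mill time = 33.5.
This yields shadow prices y_steel = 9.5, y_mill time = 4.
flanges enters the basis when its profit ≥ yᵀa₃ = 9.5·1 + 4·1 = 13.5.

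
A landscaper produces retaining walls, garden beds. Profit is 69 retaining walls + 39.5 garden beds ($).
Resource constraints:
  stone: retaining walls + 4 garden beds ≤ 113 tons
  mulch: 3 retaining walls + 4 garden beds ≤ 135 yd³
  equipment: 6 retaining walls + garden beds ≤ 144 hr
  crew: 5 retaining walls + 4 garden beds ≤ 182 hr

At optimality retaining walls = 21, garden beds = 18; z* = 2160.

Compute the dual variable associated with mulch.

Binding: mulch and equipment. Non-binding: stone (20 unused), crew (5 unused).
By complementary slackness, y = 0 for the non-binding constraints.
Dual feasibility on the basic columns requires 3·y_mulch + 6·y_equipment = 69, 4·y_mulch + 1·y_equipment = 39.5.
→ y_mulch = 8 and y_equipment = 7.5.
Shadow price of mulch = 8.

8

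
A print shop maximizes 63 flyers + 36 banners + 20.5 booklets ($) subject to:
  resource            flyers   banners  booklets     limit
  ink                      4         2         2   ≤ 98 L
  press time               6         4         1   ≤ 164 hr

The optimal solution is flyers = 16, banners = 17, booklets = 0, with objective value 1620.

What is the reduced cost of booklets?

-2

Check each constraint at x*: ink 98/98 (tight); press time 164/164 (tight).
From A_Bᵀ y = c: 4·y_ink + 6·y_press time = 63; 2·y_ink + 4·y_press time = 36.
This yields shadow prices y_ink = 9, y_press time = 4.5.
Reduced cost of booklets: c₃ − yᵀa₃ = 20.5 − (9·2 + 4.5·1) = 20.5 − 22.5 = -2.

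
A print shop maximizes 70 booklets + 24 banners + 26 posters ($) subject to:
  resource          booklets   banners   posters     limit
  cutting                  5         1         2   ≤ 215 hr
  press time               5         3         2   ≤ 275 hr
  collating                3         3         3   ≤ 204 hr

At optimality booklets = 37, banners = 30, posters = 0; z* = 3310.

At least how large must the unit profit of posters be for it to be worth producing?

28

Binding: cutting and press time. Non-binding: collating (3 unused).
Slack constraints have shadow price 0 (complementary slackness).
Dual feasibility on the basic columns requires 5·y_cutting + 5·y_press time = 70, 1·y_cutting + 3·y_press time = 24.
This yields shadow prices y_cutting = 9, y_press time = 5.
posters enters the basis when its profit ≥ yᵀa₃ = 9·2 + 5·2 = 28.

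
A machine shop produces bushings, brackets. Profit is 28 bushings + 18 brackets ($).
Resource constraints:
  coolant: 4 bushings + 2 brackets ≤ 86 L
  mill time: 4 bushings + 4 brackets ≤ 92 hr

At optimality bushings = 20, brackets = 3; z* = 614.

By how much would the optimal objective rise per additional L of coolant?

At the optimum: coolant uses 86 of 86 (binding); mill time uses 92 of 92 (binding).
Dual feasibility on the basic columns requires 4·y_coolant + 4·y_mill time = 28, 2·y_coolant + 4·y_mill time = 18.
This yields shadow prices y_coolant = 5, y_mill time = 2.
Shadow price of coolant = 5.

5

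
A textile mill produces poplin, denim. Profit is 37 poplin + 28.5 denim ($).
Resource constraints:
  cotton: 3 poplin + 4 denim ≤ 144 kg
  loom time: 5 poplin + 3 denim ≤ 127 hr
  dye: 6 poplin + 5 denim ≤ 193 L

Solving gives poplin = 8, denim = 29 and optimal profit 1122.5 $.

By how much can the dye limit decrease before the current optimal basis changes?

Binding constraints: loom time, dye. The basis is B = [[5,3],[6,5]] with det 7.
Per unit decrease in dye, x* moves by d = (0.4286, -0.7143).
The basis stays optimal until denim reaches 0; allowable decrease = 40.6 L.

40.6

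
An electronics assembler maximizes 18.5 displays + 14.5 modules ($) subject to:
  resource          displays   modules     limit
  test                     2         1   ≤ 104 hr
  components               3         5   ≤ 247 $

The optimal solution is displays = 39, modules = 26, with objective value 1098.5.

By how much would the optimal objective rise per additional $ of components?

1.5

At the optimum: test uses 104 of 104 (binding); components uses 247 of 247 (binding).
From A_Bᵀ y = c: 2·y_test + 3·y_components = 18.5; 1·y_test + 5·y_components = 14.5.
→ y_test = 7 and y_components = 1.5.
Shadow price of components = 1.5.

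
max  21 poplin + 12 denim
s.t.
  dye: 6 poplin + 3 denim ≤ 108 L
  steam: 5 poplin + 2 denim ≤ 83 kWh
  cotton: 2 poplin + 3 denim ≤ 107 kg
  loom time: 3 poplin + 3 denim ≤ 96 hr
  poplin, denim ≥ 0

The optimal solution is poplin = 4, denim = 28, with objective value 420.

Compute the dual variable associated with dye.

3

At the optimum: dye uses 108 of 108 (binding); steam uses 76 of 83 (slack = 7); cotton uses 92 of 107 (slack = 15); loom time uses 96 of 96 (binding).
Since steam, cotton are not tight, their duals are 0.
Dual feasibility on the basic columns requires 6·y_dye + 3·y_loom time = 21, 3·y_dye + 3·y_loom time = 12.
This yields shadow prices y_dye = 3, y_loom time = 1.
Shadow price of dye = 3.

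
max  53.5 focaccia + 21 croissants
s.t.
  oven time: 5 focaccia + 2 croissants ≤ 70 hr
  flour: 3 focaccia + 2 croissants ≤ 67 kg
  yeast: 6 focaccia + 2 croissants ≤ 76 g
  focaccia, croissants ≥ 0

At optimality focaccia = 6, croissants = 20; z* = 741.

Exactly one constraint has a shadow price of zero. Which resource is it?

oven time: 70/70 (binding)
flour: 58/67 (slack 9)
yeast: 76/76 (binding)
By complementary slackness, a constraint with positive slack has shadow price 0 → flour.

flour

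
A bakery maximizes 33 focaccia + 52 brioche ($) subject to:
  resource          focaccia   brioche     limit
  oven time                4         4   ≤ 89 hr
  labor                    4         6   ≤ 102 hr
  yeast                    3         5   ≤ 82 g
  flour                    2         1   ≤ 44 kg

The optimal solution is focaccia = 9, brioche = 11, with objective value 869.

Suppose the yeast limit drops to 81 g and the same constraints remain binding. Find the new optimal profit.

864

At the optimum: oven time uses 80 of 89 (slack = 9); labor uses 102 of 102 (binding); yeast uses 82 of 82 (binding); flour uses 29 of 44 (slack = 15).
Slack constraints have shadow price 0 (complementary slackness).
From A_Bᵀ y = c: 4·y_labor + 3·y_yeast = 33; 6·y_labor + 5·y_yeast = 52.
This yields shadow prices y_labor = 4.5, y_yeast = 5.
Δz = y_yeast·Δb = 5 × (-1) = -5, so new z* = 869 − 5 = 864.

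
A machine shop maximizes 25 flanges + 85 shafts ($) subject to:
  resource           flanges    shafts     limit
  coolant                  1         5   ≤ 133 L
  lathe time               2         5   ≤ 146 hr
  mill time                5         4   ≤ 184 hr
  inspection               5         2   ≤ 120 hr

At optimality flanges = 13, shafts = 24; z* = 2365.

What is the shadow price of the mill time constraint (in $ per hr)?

At the optimum: coolant uses 133 of 133 (binding); lathe time uses 146 of 146 (binding); mill time uses 161 of 184 (slack = 23); inspection uses 113 of 120 (slack = 7).
Slack constraints have shadow price 0 (complementary slackness).
The binding rows give the dual system: 1·y_coolant + 2·y_lathe time = 25 and 5·y_coolant + 5·y_lathe time = 85.
→ y_coolant = 9 and y_lathe time = 8.
Shadow price of mill time = 0.

0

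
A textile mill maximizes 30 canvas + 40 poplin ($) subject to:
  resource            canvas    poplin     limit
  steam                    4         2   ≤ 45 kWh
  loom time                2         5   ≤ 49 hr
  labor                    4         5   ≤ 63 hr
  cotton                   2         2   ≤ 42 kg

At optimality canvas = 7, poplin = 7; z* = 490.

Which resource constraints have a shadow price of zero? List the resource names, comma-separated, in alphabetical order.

steam: 42/45 (slack 3)
loom time: 49/49 (binding)
labor: 63/63 (binding)
cotton: 28/42 (slack 14)
By complementary slackness, a constraint with positive slack has shadow price 0 → cotton, steam.

cotton, steam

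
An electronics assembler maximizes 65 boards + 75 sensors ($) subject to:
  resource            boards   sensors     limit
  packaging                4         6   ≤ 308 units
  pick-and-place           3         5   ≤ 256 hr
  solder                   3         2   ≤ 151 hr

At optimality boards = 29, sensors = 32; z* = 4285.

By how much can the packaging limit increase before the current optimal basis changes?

10

Binding constraints: packaging, solder. The basis is B = [[4,6],[3,2]] with det -10.
Per unit increase in packaging, x* moves by d = (-0.2, 0.3).
The basis stays optimal until pick-and-place becomes binding; allowable increase = 10 units.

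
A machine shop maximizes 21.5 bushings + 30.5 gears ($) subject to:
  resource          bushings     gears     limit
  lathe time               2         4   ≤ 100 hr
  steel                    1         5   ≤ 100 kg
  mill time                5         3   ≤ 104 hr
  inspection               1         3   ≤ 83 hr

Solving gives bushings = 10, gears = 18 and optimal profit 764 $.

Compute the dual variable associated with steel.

4

Check each constraint at x*: lathe time 92/100 (slack 8); steel 100/100 (tight); mill time 104/104 (tight); inspection 64/83 (slack 19).
By complementary slackness, y = 0 for the non-binding constraints.
Dual feasibility on the basic columns requires 1·y_steel + 5·y_mill time = 21.5, 5·y_steel + 3·y_mill time = 30.5.
→ y_steel = 4 and y_mill time = 3.5.
Shadow price of steel = 4.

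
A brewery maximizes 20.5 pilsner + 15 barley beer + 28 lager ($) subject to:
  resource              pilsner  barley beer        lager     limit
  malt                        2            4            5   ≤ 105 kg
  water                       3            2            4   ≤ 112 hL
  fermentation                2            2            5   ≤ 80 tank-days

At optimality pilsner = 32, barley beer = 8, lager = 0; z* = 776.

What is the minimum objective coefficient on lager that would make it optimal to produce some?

Binding: water and fermentation. Non-binding: malt (9 unused).
Slack constraints have shadow price 0 (complementary slackness).
From A_Bᵀ y = c: 3·y_water + 2·y_fermentation = 20.5; 2·y_water + 2·y_fermentation = 15.
→ y_water = 5.5 and y_fermentation = 2.
lager enters the basis when its profit ≥ yᵀa₃ = 5.5·4 + 2·5 = 32.

32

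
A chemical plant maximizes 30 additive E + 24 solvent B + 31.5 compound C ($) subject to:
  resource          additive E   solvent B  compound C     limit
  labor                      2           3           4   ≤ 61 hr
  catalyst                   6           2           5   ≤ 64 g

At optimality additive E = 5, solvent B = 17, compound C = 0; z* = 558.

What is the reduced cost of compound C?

Both labor and catalyst are binding at x*.
Dual feasibility on the basic columns requires 2·y_labor + 6·y_catalyst = 30, 3·y_labor + 2·y_catalyst = 24.
→ y_labor = 6 and y_catalyst = 3.
Reduced cost of compound C: c₃ − yᵀa₃ = 31.5 − (6·4 + 3·5) = 31.5 − 39 = -7.5.

-7.5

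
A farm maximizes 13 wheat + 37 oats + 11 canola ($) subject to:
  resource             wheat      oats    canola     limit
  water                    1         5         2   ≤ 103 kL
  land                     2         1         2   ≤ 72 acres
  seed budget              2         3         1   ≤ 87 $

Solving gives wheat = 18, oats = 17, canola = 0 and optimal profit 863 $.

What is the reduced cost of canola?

-3

Check each constraint at x*: water 103/103 (tight); land 53/72 (slack 19); seed budget 87/87 (tight).
Since land is not tight, its dual is 0.
From A_Bᵀ y = c: 1·y_water + 2·y_seed budget = 13; 5·y_water + 3·y_seed budget = 37.
→ y_water = 5 and y_seed budget = 4.
Reduced cost of canola: c₃ − yᵀa₃ = 11 − (5·2 + 4·1) = 11 − 14 = -3.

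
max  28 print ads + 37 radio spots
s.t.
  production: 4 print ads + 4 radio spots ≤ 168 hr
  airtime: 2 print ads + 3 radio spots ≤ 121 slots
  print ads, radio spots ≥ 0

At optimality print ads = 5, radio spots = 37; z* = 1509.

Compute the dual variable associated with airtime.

9

Both production and airtime are binding at x*.
Dual feasibility on the basic columns requires 4·y_production + 2·y_airtime = 28, 4·y_production + 3·y_airtime = 37.
This yields shadow prices y_production = 2.5, y_airtime = 9.
Shadow price of airtime = 9.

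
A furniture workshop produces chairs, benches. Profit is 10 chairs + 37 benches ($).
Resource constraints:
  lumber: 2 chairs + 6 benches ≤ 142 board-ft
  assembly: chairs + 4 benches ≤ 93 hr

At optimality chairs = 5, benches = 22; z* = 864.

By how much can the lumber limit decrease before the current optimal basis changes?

Binding constraints: lumber, assembly. The basis is B = [[2,6],[1,4]] with det 2.
Per unit decrease in lumber, x* moves by d = (-2, 0.5).
The basis stays optimal until chairs reaches 0; allowable decrease = 2.5 board-ft.

2.5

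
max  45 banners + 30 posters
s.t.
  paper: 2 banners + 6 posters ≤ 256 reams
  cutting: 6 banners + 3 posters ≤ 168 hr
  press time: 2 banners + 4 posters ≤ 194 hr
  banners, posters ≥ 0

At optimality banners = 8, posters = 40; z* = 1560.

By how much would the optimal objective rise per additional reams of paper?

1.5

At the optimum: paper uses 256 of 256 (binding); cutting uses 168 of 168 (binding); press time uses 176 of 194 (slack = 18).
Slack constraints have shadow price 0 (complementary slackness).
From A_Bᵀ y = c: 2·y_paper + 6·y_cutting = 45; 6·y_paper + 3·y_cutting = 30.
→ y_paper = 1.5 and y_cutting = 7.
Shadow price of paper = 1.5.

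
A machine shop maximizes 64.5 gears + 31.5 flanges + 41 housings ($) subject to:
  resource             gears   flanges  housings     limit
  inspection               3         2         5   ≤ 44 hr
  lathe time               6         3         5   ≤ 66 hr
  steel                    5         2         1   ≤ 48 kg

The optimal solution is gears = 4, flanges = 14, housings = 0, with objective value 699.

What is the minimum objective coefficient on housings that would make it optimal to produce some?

Binding: lathe time and steel. Non-binding: inspection (4 unused).
By complementary slackness, y = 0 for the non-binding constraint.
From A_Bᵀ y = c: 6·y_lathe time + 5·y_steel = 64.5; 3·y_lathe time + 2·y_steel = 31.5.
→ y_lathe time = 9.5 and y_steel = 1.5.
housings enters the basis when its profit ≥ yᵀa₃ = 9.5·5 + 1.5·1 = 49.

49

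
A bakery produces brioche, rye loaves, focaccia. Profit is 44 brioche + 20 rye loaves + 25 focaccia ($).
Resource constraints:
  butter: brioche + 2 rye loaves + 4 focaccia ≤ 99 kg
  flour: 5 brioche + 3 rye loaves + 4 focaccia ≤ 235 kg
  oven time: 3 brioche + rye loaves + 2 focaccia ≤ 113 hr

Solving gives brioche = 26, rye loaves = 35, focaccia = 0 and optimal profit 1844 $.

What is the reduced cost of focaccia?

-7

At the optimum: butter uses 96 of 99 (slack = 3); flour uses 235 of 235 (binding); oven time uses 113 of 113 (binding).
By complementary slackness, y = 0 for the non-binding constraint.
Dual feasibility on the basic columns requires 5·y_flour + 3·y_oven time = 44, 3·y_flour + 1·y_oven time = 20.
Solving: y_flour = 4, y_oven time = 8.
Reduced cost of focaccia: c₃ − yᵀa₃ = 25 − (4·4 + 8·2) = 25 − 32 = -7.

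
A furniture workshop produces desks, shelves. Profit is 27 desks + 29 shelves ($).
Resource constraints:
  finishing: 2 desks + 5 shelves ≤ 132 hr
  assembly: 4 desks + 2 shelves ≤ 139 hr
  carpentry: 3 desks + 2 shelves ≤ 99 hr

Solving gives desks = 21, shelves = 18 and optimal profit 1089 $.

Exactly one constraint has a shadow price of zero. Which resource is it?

finishing: 132/132 (binding)
assembly: 120/139 (slack 19)
carpentry: 99/99 (binding)
By complementary slackness, a constraint with positive slack has shadow price 0 → assembly.

assembly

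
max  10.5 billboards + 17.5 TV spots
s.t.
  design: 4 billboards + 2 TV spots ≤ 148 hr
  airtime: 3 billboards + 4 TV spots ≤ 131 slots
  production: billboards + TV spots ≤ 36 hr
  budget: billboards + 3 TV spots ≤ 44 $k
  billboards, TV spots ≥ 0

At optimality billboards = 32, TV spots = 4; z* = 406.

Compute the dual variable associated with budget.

At the optimum: design uses 136 of 148 (slack = 12); airtime uses 112 of 131 (slack = 19); production uses 36 of 36 (binding); budget uses 44 of 44 (binding).
Slack constraints have shadow price 0 (complementary slackness).
The binding rows give the dual system: 1·y_production + 1·y_budget = 10.5 and 1·y_production + 3·y_budget = 17.5.
Solving: y_production = 7, y_budget = 3.5.
Shadow price of budget = 3.5.

3.5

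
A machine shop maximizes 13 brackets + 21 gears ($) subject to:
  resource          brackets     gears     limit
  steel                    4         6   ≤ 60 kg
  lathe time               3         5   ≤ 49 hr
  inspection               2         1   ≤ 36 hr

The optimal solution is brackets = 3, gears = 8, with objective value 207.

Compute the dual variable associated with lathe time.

Check each constraint at x*: steel 60/60 (tight); lathe time 49/49 (tight); inspection 14/36 (slack 22).
Slack constraints have shadow price 0 (complementary slackness).
The binding rows give the dual system: 4·y_steel + 3·y_lathe time = 13 and 6·y_steel + 5·y_lathe time = 21.
This yields shadow prices y_steel = 1, y_lathe time = 3.
Shadow price of lathe time = 3.

3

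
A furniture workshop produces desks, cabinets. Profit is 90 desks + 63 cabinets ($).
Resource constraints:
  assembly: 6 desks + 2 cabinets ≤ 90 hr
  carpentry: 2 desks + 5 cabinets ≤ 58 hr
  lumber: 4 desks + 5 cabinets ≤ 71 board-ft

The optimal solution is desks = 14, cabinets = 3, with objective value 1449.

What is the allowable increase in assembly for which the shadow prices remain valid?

Binding constraints: assembly, lumber. The basis is B = [[6,2],[4,5]] with det 22.
Per unit increase in assembly, x* moves by d = (0.2273, -0.1818).
The basis stays optimal until cabinets reaches 0; allowable increase = 16.5 hr.

16.5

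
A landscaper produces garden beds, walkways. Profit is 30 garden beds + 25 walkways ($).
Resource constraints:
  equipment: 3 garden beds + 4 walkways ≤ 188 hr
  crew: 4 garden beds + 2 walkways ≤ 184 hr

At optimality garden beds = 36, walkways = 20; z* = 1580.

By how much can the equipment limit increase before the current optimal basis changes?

180

Binding constraints: equipment, crew. The basis is B = [[3,4],[4,2]] with det -10.
Per unit increase in equipment, x* moves by d = (-0.2, 0.4).
The basis stays optimal until garden beds reaches 0; allowable increase = 180 hr.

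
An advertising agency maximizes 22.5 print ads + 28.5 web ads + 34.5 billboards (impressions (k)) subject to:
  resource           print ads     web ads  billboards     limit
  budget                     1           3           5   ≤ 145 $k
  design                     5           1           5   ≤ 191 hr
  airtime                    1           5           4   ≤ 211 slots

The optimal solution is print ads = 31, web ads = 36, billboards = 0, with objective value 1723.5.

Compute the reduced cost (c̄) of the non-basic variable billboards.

Check each constraint at x*: budget 139/145 (slack 6); design 191/191 (tight); airtime 211/211 (tight).
Slack constraints have shadow price 0 (complementary slackness).
From A_Bᵀ y = c: 5·y_design + 1·y_airtime = 22.5; 1·y_design + 5·y_airtime = 28.5.
This yields shadow prices y_design = 3.5, y_airtime = 5.
Reduced cost of billboards: c₃ − yᵀa₃ = 34.5 − (3.5·5 + 5·4) = 34.5 − 37.5 = -3.

-3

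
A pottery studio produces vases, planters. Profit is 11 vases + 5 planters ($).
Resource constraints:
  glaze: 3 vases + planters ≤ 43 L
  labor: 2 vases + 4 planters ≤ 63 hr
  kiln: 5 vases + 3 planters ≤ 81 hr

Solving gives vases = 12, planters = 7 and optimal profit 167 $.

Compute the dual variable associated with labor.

0

Binding: glaze and kiln. Non-binding: labor (11 unused).
Slack constraints have shadow price 0 (complementary slackness).
The binding rows give the dual system: 3·y_glaze + 5·y_kiln = 11 and 1·y_glaze + 3·y_kiln = 5.
→ y_glaze = 2 and y_kiln = 1.
Shadow price of labor = 0.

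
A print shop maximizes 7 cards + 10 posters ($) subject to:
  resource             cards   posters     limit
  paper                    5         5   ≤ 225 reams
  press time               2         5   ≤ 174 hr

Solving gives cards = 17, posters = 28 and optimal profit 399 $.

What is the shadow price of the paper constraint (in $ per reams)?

Check each constraint at x*: paper 225/225 (tight); press time 174/174 (tight).
Dual feasibility on the basic columns requires 5·y_paper + 2·y_press time = 7, 5·y_paper + 5·y_press time = 10.
This yields shadow prices y_paper = 1, y_press time = 1.
Shadow price of paper = 1.

1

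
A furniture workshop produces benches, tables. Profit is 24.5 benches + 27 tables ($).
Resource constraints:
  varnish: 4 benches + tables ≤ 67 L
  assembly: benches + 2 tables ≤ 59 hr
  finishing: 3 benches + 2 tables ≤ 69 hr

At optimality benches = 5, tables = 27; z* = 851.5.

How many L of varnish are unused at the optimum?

varnish used = 4·5 + 1·27 = 47; slack = 67 − 47 = 20.

20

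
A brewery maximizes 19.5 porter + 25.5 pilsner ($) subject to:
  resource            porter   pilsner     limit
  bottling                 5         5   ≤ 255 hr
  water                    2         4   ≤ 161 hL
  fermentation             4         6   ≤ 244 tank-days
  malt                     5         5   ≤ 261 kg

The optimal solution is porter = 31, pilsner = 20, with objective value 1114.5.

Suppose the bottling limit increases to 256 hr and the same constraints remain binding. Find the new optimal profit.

Binding: bottling and fermentation. Non-binding: water (19 unused), malt (6 unused).
By complementary slackness, y = 0 for the non-binding constraints.
The binding rows give the dual system: 5·y_bottling + 4·y_fermentation = 19.5 and 5·y_bottling + 6·y_fermentation = 25.5.
Solving: y_bottling = 1.5, y_fermentation = 3.
Δz = y_bottling·Δb = 1.5 × (1) = 1.5, so new z* = 1114.5 + 1.5 = 1116.

1116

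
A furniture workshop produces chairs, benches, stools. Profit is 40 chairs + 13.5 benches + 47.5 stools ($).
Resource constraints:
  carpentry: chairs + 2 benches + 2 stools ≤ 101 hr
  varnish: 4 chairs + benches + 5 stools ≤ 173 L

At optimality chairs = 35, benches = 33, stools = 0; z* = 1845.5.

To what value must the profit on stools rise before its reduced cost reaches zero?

At the optimum: carpentry uses 101 of 101 (binding); varnish uses 173 of 173 (binding).
Dual feasibility on the basic columns requires 1·y_carpentry + 4·y_varnish = 40, 2·y_carpentry + 1·y_varnish = 13.5.
This yields shadow prices y_carpentry = 2, y_varnish = 9.5.
stools enters the basis when its profit ≥ yᵀa₃ = 2·2 + 9.5·5 = 51.5.

51.5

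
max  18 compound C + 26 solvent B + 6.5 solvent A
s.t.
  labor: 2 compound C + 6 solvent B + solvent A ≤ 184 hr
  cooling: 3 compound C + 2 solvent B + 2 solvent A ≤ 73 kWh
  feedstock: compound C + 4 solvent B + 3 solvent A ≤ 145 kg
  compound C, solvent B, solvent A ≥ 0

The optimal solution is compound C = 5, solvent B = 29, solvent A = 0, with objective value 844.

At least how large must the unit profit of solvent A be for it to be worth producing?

11

At the optimum: labor uses 184 of 184 (binding); cooling uses 73 of 73 (binding); feedstock uses 121 of 145 (slack = 24).
Since feedstock is not tight, its dual is 0.
Dual feasibility on the basic columns requires 2·y_labor + 3·y_cooling = 18, 6·y_labor + 2·y_cooling = 26.
This yields shadow prices y_labor = 3, y_cooling = 4.
solvent A enters the basis when its profit ≥ yᵀa₃ = 3·1 + 4·2 = 11.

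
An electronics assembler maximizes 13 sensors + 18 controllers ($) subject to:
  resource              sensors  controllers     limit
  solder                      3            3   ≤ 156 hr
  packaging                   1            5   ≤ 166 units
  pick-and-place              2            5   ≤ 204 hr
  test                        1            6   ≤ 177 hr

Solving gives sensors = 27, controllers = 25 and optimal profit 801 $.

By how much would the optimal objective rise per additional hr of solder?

At the optimum: solder uses 156 of 156 (binding); packaging uses 152 of 166 (slack = 14); pick-and-place uses 179 of 204 (slack = 25); test uses 177 of 177 (binding).
By complementary slackness, y = 0 for the non-binding constraints.
From A_Bᵀ y = c: 3·y_solder + 1·y_test = 13; 3·y_solder + 6·y_test = 18.
Solving: y_solder = 4, y_test = 1.
Shadow price of solder = 4.

4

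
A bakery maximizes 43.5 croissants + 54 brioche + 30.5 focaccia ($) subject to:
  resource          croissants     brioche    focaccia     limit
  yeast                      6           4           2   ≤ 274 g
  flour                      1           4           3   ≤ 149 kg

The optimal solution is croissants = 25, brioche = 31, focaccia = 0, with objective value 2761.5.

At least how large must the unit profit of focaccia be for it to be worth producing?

34.5

At the optimum: yeast uses 274 of 274 (binding); flour uses 149 of 149 (binding).
From A_Bᵀ y = c: 6·y_yeast + 1·y_flour = 43.5; 4·y_yeast + 4·y_flour = 54.
→ y_yeast = 6 and y_flour = 7.5.
focaccia enters the basis when its profit ≥ yᵀa₃ = 6·2 + 7.5·3 = 34.5.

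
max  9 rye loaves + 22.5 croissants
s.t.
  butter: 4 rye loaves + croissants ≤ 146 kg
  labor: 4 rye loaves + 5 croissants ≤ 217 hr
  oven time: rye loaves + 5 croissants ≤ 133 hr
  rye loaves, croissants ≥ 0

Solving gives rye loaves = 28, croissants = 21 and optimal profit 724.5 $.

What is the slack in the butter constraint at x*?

13

butter used = 4·28 + 1·21 = 133; slack = 146 − 133 = 13.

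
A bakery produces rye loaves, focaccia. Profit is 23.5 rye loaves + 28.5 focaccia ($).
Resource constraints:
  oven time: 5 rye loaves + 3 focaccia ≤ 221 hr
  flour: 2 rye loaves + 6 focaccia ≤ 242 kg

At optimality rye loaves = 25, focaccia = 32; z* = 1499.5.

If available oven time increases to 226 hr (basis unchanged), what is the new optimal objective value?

At the optimum: oven time uses 221 of 221 (binding); flour uses 242 of 242 (binding).
Dual feasibility on the basic columns requires 5·y_oven time + 2·y_flour = 23.5, 3·y_oven time + 6·y_flour = 28.5.
→ y_oven time = 3.5 and y_flour = 3.
Δz = y_oven time·Δb = 3.5 × (5) = 17.5, so new z* = 1499.5 + 17.5 = 1517.

1517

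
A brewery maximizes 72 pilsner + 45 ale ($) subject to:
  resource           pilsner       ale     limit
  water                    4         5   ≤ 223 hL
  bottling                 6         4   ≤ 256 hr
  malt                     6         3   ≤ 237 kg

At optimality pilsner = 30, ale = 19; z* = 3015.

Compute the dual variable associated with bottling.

9

At the optimum: water uses 215 of 223 (slack = 8); bottling uses 256 of 256 (binding); malt uses 237 of 237 (binding).
By complementary slackness, y = 0 for the non-binding constraint.
Dual feasibility on the basic columns requires 6·y_bottling + 6·y_malt = 72, 4·y_bottling + 3·y_malt = 45.
Solving: y_bottling = 9, y_malt = 3.
Shadow price of bottling = 9.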